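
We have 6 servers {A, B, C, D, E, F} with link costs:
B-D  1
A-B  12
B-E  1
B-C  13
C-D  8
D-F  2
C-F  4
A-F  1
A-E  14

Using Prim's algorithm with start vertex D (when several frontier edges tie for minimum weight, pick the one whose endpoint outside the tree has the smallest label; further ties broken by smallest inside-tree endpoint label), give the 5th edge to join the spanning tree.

Grow the tree from D using Prim:
Step 1: frontier [B-D 1, D-F 2, C-D 8] → take B-D (1); add B.
Step 2: frontier [B-E 1, A-B 12, B-C 13, D-F 2, C-D 8] → take B-E (1); add E.
Step 3: frontier [A-B 12, B-C 13, D-F 2, C-D 8, A-E 14] → take D-F (2); add F.
Step 4: frontier [A-B 12, B-C 13, C-D 8, A-E 14, A-F 1, C-F 4] → take A-F (1); add A.
Step 5: frontier [B-C 13, C-D 8, C-F 4] → take C-F (4); add C.
The 5th edge added is C-F.

C-F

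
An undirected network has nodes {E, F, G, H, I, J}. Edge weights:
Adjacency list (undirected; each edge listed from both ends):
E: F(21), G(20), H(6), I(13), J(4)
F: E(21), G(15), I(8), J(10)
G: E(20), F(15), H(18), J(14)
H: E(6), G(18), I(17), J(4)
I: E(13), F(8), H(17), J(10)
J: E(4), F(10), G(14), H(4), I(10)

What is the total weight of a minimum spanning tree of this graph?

Sort edges by weight, then run Kruskal:
E J (4): add — endpoints in different components.
H J (4): add — endpoints in different components.
E H (6): skip — E and H already connected.
F I (8): add — endpoints in different components.
F J (10): add — endpoints in different components.
I J (10): skip — I and J already connected.
E I (13): skip — E and I already connected.
G J (14): add — endpoints in different components.
MST edges: E J, H J, F I, F J, G J; total weight 4+4+8+10+14 = 40.

40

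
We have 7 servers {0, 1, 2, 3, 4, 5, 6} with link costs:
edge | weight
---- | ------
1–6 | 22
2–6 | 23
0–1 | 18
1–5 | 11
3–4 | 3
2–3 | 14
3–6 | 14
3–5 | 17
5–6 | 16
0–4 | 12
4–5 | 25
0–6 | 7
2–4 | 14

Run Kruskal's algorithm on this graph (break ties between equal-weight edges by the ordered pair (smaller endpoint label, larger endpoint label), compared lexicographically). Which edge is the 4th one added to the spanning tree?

Sort edges by weight, then run Kruskal:
3–4 (3): add — endpoints in different components.
0–6 (7): add — endpoints in different components.
1–5 (11): add — endpoints in different components.
0–4 (12): add — endpoints in different components.
2–3 (14): add — endpoints in different components.
2–4 (14): skip — 2 and 4 already connected.
3–6 (14): skip — 3 and 6 already connected.
5–6 (16): add — endpoints in different components.
The 4th edge added is 0–4.

0-4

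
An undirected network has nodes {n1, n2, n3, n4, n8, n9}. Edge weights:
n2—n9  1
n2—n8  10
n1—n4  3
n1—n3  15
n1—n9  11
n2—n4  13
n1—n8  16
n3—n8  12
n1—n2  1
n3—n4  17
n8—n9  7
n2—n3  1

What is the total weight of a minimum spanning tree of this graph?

Prim, starting at n4.
Step 1: frontier [n1—n4 3, n2—n4 13, n3—n4 17] → take n1—n4 (3); add n1.
Step 2: frontier [n1—n2 1, n1—n9 11, n1—n3 15, n1—n8 16, n2—n4 13, n3—n4 17] → take n1—n2 (1); add n2.
Step 3: frontier [n1—n9 11, n1—n3 15, n1—n8 16, n2—n3 1, n2—n9 1, n2—n8 10, n3—n4 17] → take n2—n3 (1); add n3.
Step 4: frontier [n1—n9 11, n1—n8 16, n2—n9 1, n2—n8 10, n3—n8 12] → take n2—n9 (1); add n9.
Step 5: frontier [n1—n8 16, n2—n8 10, n3—n8 12, n8—n9 7] → take n8—n9 (7); add n8.
MST edges: n1—n4, n1—n2, n2—n3, n2—n9, n8—n9; total weight 3+1+1+1+7 = 13.

13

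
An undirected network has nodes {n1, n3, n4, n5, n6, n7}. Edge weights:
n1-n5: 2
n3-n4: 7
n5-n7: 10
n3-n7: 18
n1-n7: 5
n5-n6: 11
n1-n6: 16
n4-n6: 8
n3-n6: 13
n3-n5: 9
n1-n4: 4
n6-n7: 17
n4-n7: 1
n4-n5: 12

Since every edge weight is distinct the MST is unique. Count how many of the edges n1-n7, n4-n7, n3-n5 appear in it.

1

Kruskal: consider edges lightest-first.
n4-n7 (1): add — endpoints in different components.
n1-n5 (2): add — endpoints in different components.
n1-n4 (4): add — endpoints in different components.
n1-n7 (5): skip — n7 and n1 already connected.
n3-n4 (7): add — endpoints in different components.
n4-n6 (8): add — endpoints in different components.
MST edge set: {n4-n7, n1-n5, n1-n4, n3-n4, n4-n6}.
Of the listed edges, {n4-n7} are in the MST → 1.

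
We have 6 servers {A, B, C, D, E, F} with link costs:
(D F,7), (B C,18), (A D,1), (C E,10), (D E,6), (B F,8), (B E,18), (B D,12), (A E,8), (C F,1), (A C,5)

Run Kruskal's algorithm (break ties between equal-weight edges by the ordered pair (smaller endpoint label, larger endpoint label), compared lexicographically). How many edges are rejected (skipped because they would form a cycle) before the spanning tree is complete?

Kruskal: consider edges lightest-first.
A D (1): add. Components now {A,D} {B} {C} {E} {F}
C F (1): add. Components now {A,D} {B} {C,F} {E}
A C (5): add. Components now {A,C,D,F} {B} {E}
D E (6): add. Components now {A,C,D,E,F} {B}
D F (7): skip — D and F already connected.
A E (8): skip — A and E already connected.
B F (8): add. Components now {A,B,C,D,E,F}
Edges rejected before the tree was complete: 2.

2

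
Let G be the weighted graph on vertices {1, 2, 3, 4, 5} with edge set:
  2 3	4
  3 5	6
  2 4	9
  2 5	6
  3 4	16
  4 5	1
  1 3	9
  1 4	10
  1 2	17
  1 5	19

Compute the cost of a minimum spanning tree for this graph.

Kruskal: consider edges lightest-first.
4 5 (1): add. Components now {1} {2} {3} {4,5}
2 3 (4): add. Components now {1} {2,3} {4,5}
2 5 (6): add. Components now {1} {2,3,4,5}
3 5 (6): skip — 3 and 5 already connected.
1 3 (9): add. Components now {1,2,3,4,5}
MST edges: 4 5, 2 3, 2 5, 1 3; total weight 1+4+6+9 = 20.

20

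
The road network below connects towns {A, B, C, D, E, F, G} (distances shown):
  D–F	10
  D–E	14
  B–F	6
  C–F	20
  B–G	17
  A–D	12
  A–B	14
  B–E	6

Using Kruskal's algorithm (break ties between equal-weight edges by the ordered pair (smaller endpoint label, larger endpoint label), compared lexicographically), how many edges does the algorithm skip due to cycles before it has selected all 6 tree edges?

2

Kruskal: consider edges lightest-first.
B–E (6): add. Components now {A} {B,E} {C} {D} {F} {G}
B–F (6): add. Components now {A} {B,E,F} {C} {D} {G}
D–F (10): add. Components now {A} {B,D,E,F} {C} {G}
A–D (12): add. Components now {A,B,D,E,F} {C} {G}
A–B (14): skip — A and B already connected.
D–E (14): skip — D and E already connected.
B–G (17): add. Components now {A,B,D,E,F,G} {C}
C–F (20): add. Components now {A,B,C,D,E,F,G}
Edges rejected before the tree was complete: 2.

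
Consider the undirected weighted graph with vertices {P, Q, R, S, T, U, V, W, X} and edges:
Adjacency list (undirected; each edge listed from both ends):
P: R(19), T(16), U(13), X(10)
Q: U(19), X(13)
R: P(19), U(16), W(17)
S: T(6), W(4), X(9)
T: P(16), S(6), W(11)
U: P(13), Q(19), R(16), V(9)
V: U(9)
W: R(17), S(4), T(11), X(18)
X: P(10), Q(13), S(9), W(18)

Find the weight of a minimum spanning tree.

80

Kruskal's algorithm — process edges by increasing weight (ties by edge label):
S—W (4): add — endpoints in different components.
S—T (6): add — endpoints in different components.
S—X (9): add — endpoints in different components.
U—V (9): add — endpoints in different components.
P—X (10): add — endpoints in different components.
T—W (11): skip — T and W already connected.
P—U (13): add — endpoints in different components.
Q—X (13): add — endpoints in different components.
P—T (16): skip — T and P already connected.
R—U (16): add — endpoints in different components.
MST edges: S—W, S—T, S—X, U—V, P—X, P—U, Q—X, R—U; total weight 4+6+9+9+10+13+13+16 = 80.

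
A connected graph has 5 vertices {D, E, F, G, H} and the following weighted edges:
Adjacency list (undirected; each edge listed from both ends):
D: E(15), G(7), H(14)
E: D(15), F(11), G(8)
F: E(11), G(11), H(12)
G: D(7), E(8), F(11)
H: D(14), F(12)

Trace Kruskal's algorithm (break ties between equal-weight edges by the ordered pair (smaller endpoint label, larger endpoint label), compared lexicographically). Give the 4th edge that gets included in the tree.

Kruskal: consider edges lightest-first.
D–G (7): add — endpoints in different components.
E–G (8): add — endpoints in different components.
E–F (11): add — endpoints in different components.
F–G (11): skip — F and G already connected.
F–H (12): add — endpoints in different components.
The 4th edge added is F–H.

F-H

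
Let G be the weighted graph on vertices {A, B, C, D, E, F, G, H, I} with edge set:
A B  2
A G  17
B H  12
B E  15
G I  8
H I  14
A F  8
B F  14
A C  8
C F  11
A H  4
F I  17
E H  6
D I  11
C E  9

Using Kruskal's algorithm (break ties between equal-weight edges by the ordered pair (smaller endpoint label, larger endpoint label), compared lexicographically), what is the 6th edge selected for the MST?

Sort edges by weight, then run Kruskal:
A B (2): add — endpoints in different components.
A H (4): add — endpoints in different components.
E H (6): add — endpoints in different components.
A C (8): add — endpoints in different components.
A F (8): add — endpoints in different components.
G I (8): add — endpoints in different components.
C E (9): skip — C and E already connected.
C F (11): skip — C and F already connected.
D I (11): add — endpoints in different components.
B H (12): skip — B and H already connected.
B F (14): skip — B and F already connected.
H I (14): add — endpoints in different components.
The 6th edge added is G I.

G-I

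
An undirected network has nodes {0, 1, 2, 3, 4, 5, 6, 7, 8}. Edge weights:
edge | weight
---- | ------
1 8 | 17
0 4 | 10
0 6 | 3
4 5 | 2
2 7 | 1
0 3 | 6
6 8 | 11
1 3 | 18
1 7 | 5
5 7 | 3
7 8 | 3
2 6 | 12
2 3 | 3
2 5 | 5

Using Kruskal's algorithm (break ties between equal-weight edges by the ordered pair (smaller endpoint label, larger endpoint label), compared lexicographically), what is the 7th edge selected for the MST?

Kruskal's algorithm — process edges by increasing weight (ties by edge label):
2 7 (1): add — endpoints in different components.
4 5 (2): add — endpoints in different components.
0 6 (3): add — endpoints in different components.
2 3 (3): add — endpoints in different components.
5 7 (3): add — endpoints in different components.
7 8 (3): add — endpoints in different components.
1 7 (5): add — endpoints in different components.
2 5 (5): skip — 2 and 5 already connected.
0 3 (6): add — endpoints in different components.
The 7th edge added is 1 7.

1-7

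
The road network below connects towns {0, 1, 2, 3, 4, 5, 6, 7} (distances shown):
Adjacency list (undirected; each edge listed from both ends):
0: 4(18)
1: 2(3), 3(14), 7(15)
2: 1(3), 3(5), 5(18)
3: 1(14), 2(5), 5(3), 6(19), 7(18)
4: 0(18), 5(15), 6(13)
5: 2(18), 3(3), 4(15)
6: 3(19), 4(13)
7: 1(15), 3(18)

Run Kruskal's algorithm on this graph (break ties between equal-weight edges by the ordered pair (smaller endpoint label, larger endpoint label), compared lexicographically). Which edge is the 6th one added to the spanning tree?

4-5

Kruskal: consider edges lightest-first.
1–2 (3): add — endpoints in different components.
3–5 (3): add — endpoints in different components.
2–3 (5): add — endpoints in different components.
4–6 (13): add — endpoints in different components.
1–3 (14): skip — 1 and 3 already connected.
1–7 (15): add — endpoints in different components.
4–5 (15): add — endpoints in different components.
0–4 (18): add — endpoints in different components.
The 6th edge added is 4–5.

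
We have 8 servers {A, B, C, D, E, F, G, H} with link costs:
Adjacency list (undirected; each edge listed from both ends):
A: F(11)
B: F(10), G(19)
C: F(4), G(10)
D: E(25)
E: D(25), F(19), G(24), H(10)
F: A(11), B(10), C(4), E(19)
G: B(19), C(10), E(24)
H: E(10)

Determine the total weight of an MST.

Kruskal: consider edges lightest-first.
C F (4): add — endpoints in different components.
B F (10): add — endpoints in different components.
C G (10): add — endpoints in different components.
E H (10): add — endpoints in different components.
A F (11): add — endpoints in different components.
B G (19): skip — B and G already connected.
E F (19): add — endpoints in different components.
E G (24): skip — E and G already connected.
D E (25): add — endpoints in different components.
MST edges: C F, B F, C G, E H, A F, E F, D E; total weight 4+10+10+10+11+19+25 = 89.

89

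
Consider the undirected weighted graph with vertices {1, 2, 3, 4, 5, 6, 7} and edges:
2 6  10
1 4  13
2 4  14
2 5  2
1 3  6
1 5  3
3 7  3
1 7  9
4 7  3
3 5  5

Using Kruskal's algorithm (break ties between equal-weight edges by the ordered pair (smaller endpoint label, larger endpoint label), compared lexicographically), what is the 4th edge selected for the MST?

Sort edges by weight, then run Kruskal:
2 5 (2): add — endpoints in different components.
1 5 (3): add — endpoints in different components.
3 7 (3): add — endpoints in different components.
4 7 (3): add — endpoints in different components.
3 5 (5): add — endpoints in different components.
1 3 (6): skip — 1 and 3 already connected.
1 7 (9): skip — 1 and 7 already connected.
2 6 (10): add — endpoints in different components.
The 4th edge added is 4 7.

4-7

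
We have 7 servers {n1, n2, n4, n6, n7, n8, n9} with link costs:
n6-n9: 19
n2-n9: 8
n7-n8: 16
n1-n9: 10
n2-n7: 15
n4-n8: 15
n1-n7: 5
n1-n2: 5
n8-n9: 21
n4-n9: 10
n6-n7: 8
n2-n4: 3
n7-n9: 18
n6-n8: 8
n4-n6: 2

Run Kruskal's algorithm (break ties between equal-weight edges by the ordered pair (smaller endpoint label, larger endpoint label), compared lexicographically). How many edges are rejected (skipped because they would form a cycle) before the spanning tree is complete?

Sort edges by weight, then run Kruskal:
n4-n6 (2): add. Components now {n4,n6} {n7} {n8} {n1} {n9} {n2}
n2-n4 (3): add. Components now {n2,n4,n6} {n7} {n8} {n1} {n9}
n1-n2 (5): add. Components now {n1,n2,n4,n6} {n7} {n8} {n9}
n1-n7 (5): add. Components now {n1,n2,n4,n6,n7} {n8} {n9}
n2-n9 (8): add. Components now {n1,n2,n4,n6,n7,n9} {n8}
n6-n7 (8): skip — n7 and n6 already connected.
n6-n8 (8): add. Components now {n1,n2,n4,n6,n7,n8,n9}
Edges rejected before the tree was complete: 1.

1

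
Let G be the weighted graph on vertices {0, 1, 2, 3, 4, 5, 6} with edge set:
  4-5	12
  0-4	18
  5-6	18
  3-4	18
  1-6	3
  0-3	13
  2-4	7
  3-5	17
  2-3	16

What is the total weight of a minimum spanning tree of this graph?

Kruskal: consider edges lightest-first.
1-6 (3): add. Components now {0} {1,6} {2} {3} {4} {5}
2-4 (7): add. Components now {0} {1,6} {2,4} {3} {5}
4-5 (12): add. Components now {0} {1,6} {2,4,5} {3}
0-3 (13): add. Components now {0,3} {1,6} {2,4,5}
2-3 (16): add. Components now {0,2,3,4,5} {1,6}
3-5 (17): skip — 3 and 5 already connected.
0-4 (18): skip — 0 and 4 already connected.
3-4 (18): skip — 3 and 4 already connected.
5-6 (18): add. Components now {0,1,2,3,4,5,6}
MST edges: 1-6, 2-4, 4-5, 0-3, 2-3, 5-6; total weight 3+7+12+13+16+18 = 69.

69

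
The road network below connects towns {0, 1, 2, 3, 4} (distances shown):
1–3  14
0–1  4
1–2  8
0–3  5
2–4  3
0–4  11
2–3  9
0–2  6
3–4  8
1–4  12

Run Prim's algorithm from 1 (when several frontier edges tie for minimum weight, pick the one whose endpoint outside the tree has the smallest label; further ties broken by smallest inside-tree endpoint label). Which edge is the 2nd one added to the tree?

0-3

Prim's algorithm from 1:
Step 1: cheapest edge leaving the tree is 0–1 (4); add 0.
Step 2: cheapest edge leaving the tree is 0–3 (5); add 3.
Step 3: cheapest edge leaving the tree is 0–2 (6); add 2.
Step 4: cheapest edge leaving the tree is 2–4 (3); add 4.
The 2nd edge added is 0–3.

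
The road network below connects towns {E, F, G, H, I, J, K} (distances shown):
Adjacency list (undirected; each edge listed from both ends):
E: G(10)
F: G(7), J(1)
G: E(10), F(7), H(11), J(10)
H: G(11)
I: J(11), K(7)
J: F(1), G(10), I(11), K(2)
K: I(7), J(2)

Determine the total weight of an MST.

Kruskal's algorithm — process edges by increasing weight (ties by edge label):
F–J (1): add. Components now {E} {F,J} {G} {H} {I} {K}
J–K (2): add. Components now {E} {F,J,K} {G} {H} {I}
F–G (7): add. Components now {E} {F,G,J,K} {H} {I}
I–K (7): add. Components now {E} {F,G,I,J,K} {H}
E–G (10): add. Components now {E,F,G,I,J,K} {H}
G–J (10): skip — G and J already connected.
G–H (11): add. Components now {E,F,G,H,I,J,K}
MST edges: F–J, J–K, F–G, I–K, E–G, G–H; total weight 1+2+7+7+10+11 = 38.

38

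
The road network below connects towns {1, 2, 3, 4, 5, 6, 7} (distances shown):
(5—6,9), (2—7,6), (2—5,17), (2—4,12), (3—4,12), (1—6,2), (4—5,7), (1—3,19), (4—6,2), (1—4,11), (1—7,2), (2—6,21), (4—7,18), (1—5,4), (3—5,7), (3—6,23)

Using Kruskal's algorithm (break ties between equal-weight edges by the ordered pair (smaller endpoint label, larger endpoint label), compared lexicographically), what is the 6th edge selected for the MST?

Kruskal's algorithm — process edges by increasing weight (ties by edge label):
1—6 (2): add — endpoints in different components.
1—7 (2): add — endpoints in different components.
4—6 (2): add — endpoints in different components.
1—5 (4): add — endpoints in different components.
2—7 (6): add — endpoints in different components.
3—5 (7): add — endpoints in different components.
The 6th edge added is 3—5.

3-5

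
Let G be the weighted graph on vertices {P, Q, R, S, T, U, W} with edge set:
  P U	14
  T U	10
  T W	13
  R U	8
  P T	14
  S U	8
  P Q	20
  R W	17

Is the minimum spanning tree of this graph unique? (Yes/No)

Kruskal: consider edges lightest-first.
R U (8): add. Components now {P} {R,U} {W} {S} {Q} {T}
S U (8): add. Components now {P} {R,S,U} {W} {Q} {T}
T U (10): add. Components now {P} {R,S,T,U} {W} {Q}
T W (13): add. Components now {P} {R,S,T,U,W} {Q}
P T (14): add. Components now {P,R,S,T,U,W} {Q}
P U (14): skip — P and U already connected.
R W (17): skip — R and W already connected.
P Q (20): add. Components now {P,Q,R,S,T,U,W}
Non-tree edge P U has weight 14, equal to the heaviest edge on its tree cycle — swapping gives another MST of the same weight. Not unique.

No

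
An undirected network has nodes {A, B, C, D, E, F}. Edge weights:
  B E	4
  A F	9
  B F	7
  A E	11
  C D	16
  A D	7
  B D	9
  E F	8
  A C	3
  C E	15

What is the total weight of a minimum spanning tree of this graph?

30

Prim's algorithm from A:
Step 1: cheapest edge leaving the tree is A C (3); add C.
Step 2: cheapest edge leaving the tree is A D (7); add D.
Step 3: cheapest edge leaving the tree is B D (9); add B.
Step 4: cheapest edge leaving the tree is B E (4); add E.
Step 5: cheapest edge leaving the tree is B F (7); add F.
MST edges: A C, A D, B D, B E, B F; total weight 3+7+9+4+7 = 30.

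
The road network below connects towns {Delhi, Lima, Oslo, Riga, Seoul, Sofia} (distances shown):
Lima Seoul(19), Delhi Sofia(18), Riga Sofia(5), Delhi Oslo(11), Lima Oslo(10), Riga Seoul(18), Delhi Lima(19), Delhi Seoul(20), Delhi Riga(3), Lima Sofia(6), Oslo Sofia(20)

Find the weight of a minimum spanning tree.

Grow the tree from Sofia using Prim:
Step 1: cheapest edge leaving the tree is Riga Sofia (5); add Riga.
Step 2: cheapest edge leaving the tree is Delhi Riga (3); add Delhi.
Step 3: cheapest edge leaving the tree is Lima Sofia (6); add Lima.
Step 4: cheapest edge leaving the tree is Lima Oslo (10); add Oslo.
Step 5: cheapest edge leaving the tree is Riga Seoul (18); add Seoul.
MST edges: Riga Sofia, Delhi Riga, Lima Sofia, Lima Oslo, Riga Seoul; total weight 5+3+6+10+18 = 42.

42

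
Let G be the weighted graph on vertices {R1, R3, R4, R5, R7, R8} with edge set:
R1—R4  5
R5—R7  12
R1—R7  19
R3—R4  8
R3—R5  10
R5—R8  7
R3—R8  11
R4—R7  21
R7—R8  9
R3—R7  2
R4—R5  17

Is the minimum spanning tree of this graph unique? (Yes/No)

Yes

Kruskal's algorithm — process edges by increasing weight (ties by edge label):
R3—R7 (2): add — endpoints in different components.
R1—R4 (5): add — endpoints in different components.
R5—R8 (7): add — endpoints in different components.
R3—R4 (8): add — endpoints in different components.
R7—R8 (9): add — endpoints in different components.
Every non-tree edge has weight strictly greater than the heaviest edge on the tree path between its endpoints, so the MST is unique.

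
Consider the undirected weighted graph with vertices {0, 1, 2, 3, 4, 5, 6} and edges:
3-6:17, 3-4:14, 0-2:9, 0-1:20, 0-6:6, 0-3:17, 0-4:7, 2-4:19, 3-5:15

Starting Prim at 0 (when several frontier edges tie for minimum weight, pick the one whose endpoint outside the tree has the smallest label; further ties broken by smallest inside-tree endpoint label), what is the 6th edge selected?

Prim's algorithm from 0:
Step 1: cheapest edge leaving the tree is 0-6 (6); add 6.
Step 2: cheapest edge leaving the tree is 0-4 (7); add 4.
Step 3: cheapest edge leaving the tree is 0-2 (9); add 2.
Step 4: cheapest edge leaving the tree is 3-4 (14); add 3.
Step 5: cheapest edge leaving the tree is 3-5 (15); add 5.
Step 6: cheapest edge leaving the tree is 0-1 (20); add 1.
The 6th edge added is 0-1.

0-1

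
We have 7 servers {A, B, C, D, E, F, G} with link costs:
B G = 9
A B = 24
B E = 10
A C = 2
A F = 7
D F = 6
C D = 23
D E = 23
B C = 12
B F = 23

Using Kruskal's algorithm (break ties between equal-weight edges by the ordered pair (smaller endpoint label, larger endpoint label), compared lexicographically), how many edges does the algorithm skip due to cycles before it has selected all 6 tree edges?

Kruskal's algorithm — process edges by increasing weight (ties by edge label):
A C (2): add. Components now {A,C} {B} {D} {E} {F} {G}
D F (6): add. Components now {A,C} {B} {D,F} {E} {G}
A F (7): add. Components now {A,C,D,F} {B} {E} {G}
B G (9): add. Components now {A,C,D,F} {B,G} {E}
B E (10): add. Components now {A,C,D,F} {B,E,G}
B C (12): add. Components now {A,B,C,D,E,F,G}
Edges rejected before the tree was complete: 0.

0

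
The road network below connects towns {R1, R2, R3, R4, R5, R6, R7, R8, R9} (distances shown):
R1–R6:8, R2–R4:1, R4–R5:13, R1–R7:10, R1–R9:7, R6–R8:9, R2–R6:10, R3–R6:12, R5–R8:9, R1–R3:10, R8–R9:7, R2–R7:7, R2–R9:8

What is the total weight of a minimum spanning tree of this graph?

Prim's algorithm from R7:
Step 1: frontier [R2–R7 7, R1–R7 10] → take R2–R7 (7); add R2.
Step 2: frontier [R2–R4 1, R2–R9 8, R2–R6 10, R1–R7 10] → take R2–R4 (1); add R4.
Step 3: frontier [R2–R9 8, R2–R6 10, R4–R5 13, R1–R7 10] → take R2–R9 (8); add R9.
Step 4: frontier [R2–R6 10, R4–R5 13, R1–R7 10, R1–R9 7, R8–R9 7] → take R1–R9 (7); add R1.
Step 5: frontier [R1–R6 8, R1–R3 10, R2–R6 10, R4–R5 13, R8–R9 7] → take R8–R9 (7); add R8.
Step 6: frontier [R1–R6 8, R1–R3 10, R2–R6 10, R4–R5 13, R5–R8 9, R6–R8 9] → take R1–R6 (8); add R6.
Step 7: frontier [R1–R3 10, R4–R5 13, R3–R6 12, R5–R8 9] → take R5–R8 (9); add R5.
Step 8: frontier [R1–R3 10, R3–R6 12] → take R1–R3 (10); add R3.
MST edges: R2–R7, R2–R4, R2–R9, R1–R9, R8–R9, R1–R6, R5–R8, R1–R3; total weight 7+1+8+7+7+8+9+10 = 57.

57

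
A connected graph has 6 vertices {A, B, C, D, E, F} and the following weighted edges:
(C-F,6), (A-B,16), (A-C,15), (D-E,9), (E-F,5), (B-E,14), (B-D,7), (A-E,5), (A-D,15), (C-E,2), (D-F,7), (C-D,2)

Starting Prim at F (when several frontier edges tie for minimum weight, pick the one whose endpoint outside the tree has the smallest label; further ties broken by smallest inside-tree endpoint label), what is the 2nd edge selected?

Grow the tree from F using Prim:
Step 1: frontier [E-F 5, C-F 6, D-F 7] → take E-F (5); add E.
Step 2: frontier [C-E 2, A-E 5, D-E 9, B-E 14, C-F 6, D-F 7] → take C-E (2); add C.
Step 3: frontier [C-D 2, A-C 15, A-E 5, D-E 9, B-E 14, D-F 7] → take C-D (2); add D.
Step 4: frontier [A-C 15, B-D 7, A-D 15, A-E 5, B-E 14] → take A-E (5); add A.
Step 5: frontier [A-B 16, B-D 7, B-E 14] → take B-D (7); add B.
The 2nd edge added is C-E.

C-E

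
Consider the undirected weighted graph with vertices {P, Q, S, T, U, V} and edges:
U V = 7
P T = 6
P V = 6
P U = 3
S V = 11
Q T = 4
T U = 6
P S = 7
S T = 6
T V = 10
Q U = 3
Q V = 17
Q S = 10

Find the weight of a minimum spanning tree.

22

Grow the tree from S using Prim:
Step 1: frontier [S T 6, P S 7, Q S 10, S V 11] → take S T (6); add T.
Step 2: frontier [P S 7, Q S 10, S V 11, Q T 4, P T 6, T U 6, T V 10] → take Q T (4); add Q.
Step 3: frontier [Q U 3, Q V 17, P S 7, S V 11, P T 6, T U 6, T V 10] → take Q U (3); add U.
Step 4: frontier [Q V 17, P S 7, S V 11, P T 6, T V 10, P U 3, U V 7] → take P U (3); add P.
Step 5: frontier [P V 6, Q V 17, S V 11, T V 10, U V 7] → take P V (6); add V.
MST edges: S T, Q T, Q U, P U, P V; total weight 6+4+3+3+6 = 22.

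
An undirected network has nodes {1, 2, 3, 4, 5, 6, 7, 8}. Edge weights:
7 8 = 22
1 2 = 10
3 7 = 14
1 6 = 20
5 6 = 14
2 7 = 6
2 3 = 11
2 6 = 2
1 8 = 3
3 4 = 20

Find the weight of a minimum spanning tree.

66

Sort edges by weight, then run Kruskal:
2 6 (2): add — endpoints in different components.
1 8 (3): add — endpoints in different components.
2 7 (6): add — endpoints in different components.
1 2 (10): add — endpoints in different components.
2 3 (11): add — endpoints in different components.
3 7 (14): skip — 3 and 7 already connected.
5 6 (14): add — endpoints in different components.
1 6 (20): skip — 1 and 6 already connected.
3 4 (20): add — endpoints in different components.
MST edges: 2 6, 1 8, 2 7, 1 2, 2 3, 5 6, 3 4; total weight 2+3+6+10+11+14+20 = 66.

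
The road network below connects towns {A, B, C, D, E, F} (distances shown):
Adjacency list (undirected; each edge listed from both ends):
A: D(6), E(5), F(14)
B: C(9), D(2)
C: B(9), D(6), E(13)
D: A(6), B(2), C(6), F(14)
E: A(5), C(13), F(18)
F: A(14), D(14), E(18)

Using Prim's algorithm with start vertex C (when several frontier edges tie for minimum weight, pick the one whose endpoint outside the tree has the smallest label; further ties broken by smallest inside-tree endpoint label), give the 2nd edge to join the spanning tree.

Grow the tree from C using Prim:
Step 1: cheapest edge leaving the tree is C—D (6); add D.
Step 2: cheapest edge leaving the tree is B—D (2); add B.
Step 3: cheapest edge leaving the tree is A—D (6); add A.
Step 4: cheapest edge leaving the tree is A—E (5); add E.
Step 5: cheapest edge leaving the tree is A—F (14); add F.
The 2nd edge added is B—D.

B-D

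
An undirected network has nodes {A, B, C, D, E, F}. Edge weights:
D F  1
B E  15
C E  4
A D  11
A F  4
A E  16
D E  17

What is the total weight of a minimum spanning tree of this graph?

40

Kruskal: consider edges lightest-first.
D F (1): add. Components now {A} {B} {C} {D,F} {E}
A F (4): add. Components now {A,D,F} {B} {C} {E}
C E (4): add. Components now {A,D,F} {B} {C,E}
A D (11): skip — A and D already connected.
B E (15): add. Components now {A,D,F} {B,C,E}
A E (16): add. Components now {A,B,C,D,E,F}
MST edges: D F, A F, C E, B E, A E; total weight 1+4+4+15+16 = 40.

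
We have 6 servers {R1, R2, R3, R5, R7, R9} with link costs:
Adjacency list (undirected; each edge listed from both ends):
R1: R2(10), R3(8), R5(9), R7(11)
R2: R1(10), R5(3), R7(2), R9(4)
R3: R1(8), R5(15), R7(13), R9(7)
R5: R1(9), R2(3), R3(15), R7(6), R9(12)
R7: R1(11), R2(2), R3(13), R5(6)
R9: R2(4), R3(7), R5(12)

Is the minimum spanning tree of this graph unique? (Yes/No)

Sort edges by weight, then run Kruskal:
R2-R7 (2): add — endpoints in different components.
R2-R5 (3): add — endpoints in different components.
R2-R9 (4): add — endpoints in different components.
R5-R7 (6): skip — R5 and R7 already connected.
R3-R9 (7): add — endpoints in different components.
R1-R3 (8): add — endpoints in different components.
Every non-tree edge has weight strictly greater than the heaviest edge on the tree path between its endpoints, so the MST is unique.

Yes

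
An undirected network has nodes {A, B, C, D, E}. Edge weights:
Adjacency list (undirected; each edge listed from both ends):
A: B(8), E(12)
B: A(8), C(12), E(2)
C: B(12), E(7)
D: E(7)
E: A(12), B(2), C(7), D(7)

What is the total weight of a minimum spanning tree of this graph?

Prim, starting at E.
Step 1: cheapest edge leaving the tree is B–E (2); add B.
Step 2: cheapest edge leaving the tree is C–E (7); add C.
Step 3: cheapest edge leaving the tree is D–E (7); add D.
Step 4: cheapest edge leaving the tree is A–B (8); add A.
MST edges: B–E, C–E, D–E, A–B; total weight 2+7+7+8 = 24.

24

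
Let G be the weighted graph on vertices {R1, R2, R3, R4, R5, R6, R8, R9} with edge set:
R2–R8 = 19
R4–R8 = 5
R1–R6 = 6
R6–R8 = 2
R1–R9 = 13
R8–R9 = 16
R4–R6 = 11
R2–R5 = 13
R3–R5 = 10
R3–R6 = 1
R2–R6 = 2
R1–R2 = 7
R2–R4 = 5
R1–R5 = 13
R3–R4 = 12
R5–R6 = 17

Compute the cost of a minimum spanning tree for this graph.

Prim's algorithm from R6:
Step 1: cheapest edge leaving the tree is R3–R6 (1); add R3.
Step 2: cheapest edge leaving the tree is R2–R6 (2); add R2.
Step 3: cheapest edge leaving the tree is R6–R8 (2); add R8.
Step 4: cheapest edge leaving the tree is R2–R4 (5); add R4.
Step 5: cheapest edge leaving the tree is R1–R6 (6); add R1.
Step 6: cheapest edge leaving the tree is R3–R5 (10); add R5.
Step 7: cheapest edge leaving the tree is R1–R9 (13); add R9.
MST edges: R3–R6, R2–R6, R6–R8, R2–R4, R1–R6, R3–R5, R1–R9; total weight 1+2+2+5+6+10+13 = 39.

39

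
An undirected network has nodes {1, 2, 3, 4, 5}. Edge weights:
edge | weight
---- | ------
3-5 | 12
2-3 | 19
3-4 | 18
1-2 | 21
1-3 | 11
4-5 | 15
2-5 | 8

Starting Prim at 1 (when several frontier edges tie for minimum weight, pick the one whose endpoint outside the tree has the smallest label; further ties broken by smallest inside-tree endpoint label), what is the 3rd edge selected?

Grow the tree from 1 using Prim:
Step 1: cheapest edge leaving the tree is 1-3 (11); add 3.
Step 2: cheapest edge leaving the tree is 3-5 (12); add 5.
Step 3: cheapest edge leaving the tree is 2-5 (8); add 2.
Step 4: cheapest edge leaving the tree is 4-5 (15); add 4.
The 3rd edge added is 2-5.

2-5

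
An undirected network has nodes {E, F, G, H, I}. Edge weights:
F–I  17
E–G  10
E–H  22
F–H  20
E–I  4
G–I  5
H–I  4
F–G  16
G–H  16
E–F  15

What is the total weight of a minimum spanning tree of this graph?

Prim's algorithm from I:
Step 1: frontier [E–I 4, H–I 4, G–I 5, F–I 17] → take E–I (4); add E.
Step 2: frontier [E–G 10, E–F 15, E–H 22, H–I 4, G–I 5, F–I 17] → take H–I (4); add H.
Step 3: frontier [E–G 10, E–F 15, G–H 16, F–H 20, G–I 5, F–I 17] → take G–I (5); add G.
Step 4: frontier [E–F 15, F–G 16, F–H 20, F–I 17] → take E–F (15); add F.
MST edges: E–I, H–I, G–I, E–F; total weight 4+4+5+15 = 28.

28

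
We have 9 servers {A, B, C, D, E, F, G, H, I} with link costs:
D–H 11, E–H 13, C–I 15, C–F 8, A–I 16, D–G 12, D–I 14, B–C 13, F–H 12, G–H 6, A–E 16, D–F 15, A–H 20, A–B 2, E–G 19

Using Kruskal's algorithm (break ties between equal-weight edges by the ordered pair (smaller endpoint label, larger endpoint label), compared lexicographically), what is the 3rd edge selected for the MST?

Sort edges by weight, then run Kruskal:
A–B (2): add — endpoints in different components.
G–H (6): add — endpoints in different components.
C–F (8): add — endpoints in different components.
D–H (11): add — endpoints in different components.
D–G (12): skip — D and G already connected.
F–H (12): add — endpoints in different components.
B–C (13): add — endpoints in different components.
E–H (13): add — endpoints in different components.
D–I (14): add — endpoints in different components.
The 3rd edge added is C–F.

C-F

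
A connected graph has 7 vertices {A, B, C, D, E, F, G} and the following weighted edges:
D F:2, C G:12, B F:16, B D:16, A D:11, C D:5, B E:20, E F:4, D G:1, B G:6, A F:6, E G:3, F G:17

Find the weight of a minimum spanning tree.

23

Prim, starting at E.
Step 1: cheapest edge leaving the tree is E G (3); add G.
Step 2: cheapest edge leaving the tree is D G (1); add D.
Step 3: cheapest edge leaving the tree is D F (2); add F.
Step 4: cheapest edge leaving the tree is C D (5); add C.
Step 5: cheapest edge leaving the tree is A F (6); add A.
Step 6: cheapest edge leaving the tree is B G (6); add B.
MST edges: E G, D G, D F, C D, A F, B G; total weight 3+1+2+5+6+6 = 23.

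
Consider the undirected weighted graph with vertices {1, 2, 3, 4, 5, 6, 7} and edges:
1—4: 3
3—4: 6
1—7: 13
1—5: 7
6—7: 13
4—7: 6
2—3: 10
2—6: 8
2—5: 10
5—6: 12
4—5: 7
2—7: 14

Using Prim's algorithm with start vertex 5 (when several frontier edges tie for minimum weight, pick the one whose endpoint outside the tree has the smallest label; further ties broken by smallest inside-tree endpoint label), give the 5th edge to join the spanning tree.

Prim, starting at 5.
Step 1: frontier [1—5 7, 4—5 7, 2—5 10, 5—6 12] → take 1—5 (7); add 1.
Step 2: frontier [1—4 3, 1—7 13, 4—5 7, 2—5 10, 5—6 12] → take 1—4 (3); add 4.
Step 3: frontier [1—7 13, 3—4 6, 4—7 6, 2—5 10, 5—6 12] → take 3—4 (6); add 3.
Step 4: frontier [1—7 13, 2—3 10, 4—7 6, 2—5 10, 5—6 12] → take 4—7 (6); add 7.
Step 5: frontier [2—3 10, 2—5 10, 5—6 12, 6—7 13, 2—7 14] → take 2—3 (10); add 2.
Step 6: frontier [2—6 8, 5—6 12, 6—7 13] → take 2—6 (8); add 6.
The 5th edge added is 2—3.

2-3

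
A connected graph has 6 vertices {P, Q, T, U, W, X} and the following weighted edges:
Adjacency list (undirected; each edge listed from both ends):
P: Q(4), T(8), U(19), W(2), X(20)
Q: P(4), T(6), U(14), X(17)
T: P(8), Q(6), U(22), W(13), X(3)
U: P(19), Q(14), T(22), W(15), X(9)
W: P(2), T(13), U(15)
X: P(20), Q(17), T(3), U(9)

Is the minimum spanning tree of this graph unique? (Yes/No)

Kruskal's algorithm — process edges by increasing weight (ties by edge label):
P–W (2): add. Components now {X} {P,W} {T} {Q} {U}
T–X (3): add. Components now {T,X} {P,W} {Q} {U}
P–Q (4): add. Components now {T,X} {P,Q,W} {U}
Q–T (6): add. Components now {P,Q,T,W,X} {U}
P–T (8): skip — T and P already connected.
U–X (9): add. Components now {P,Q,T,U,W,X}
Every non-tree edge has weight strictly greater than the heaviest edge on the tree path between its endpoints, so the MST is unique.

Yes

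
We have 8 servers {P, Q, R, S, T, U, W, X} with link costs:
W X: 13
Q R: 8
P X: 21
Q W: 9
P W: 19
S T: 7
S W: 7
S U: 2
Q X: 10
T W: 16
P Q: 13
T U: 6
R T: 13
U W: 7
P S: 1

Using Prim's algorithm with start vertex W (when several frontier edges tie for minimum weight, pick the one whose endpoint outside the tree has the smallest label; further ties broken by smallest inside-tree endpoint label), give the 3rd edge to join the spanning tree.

S-U

Prim's algorithm from W:
Step 1: cheapest edge leaving the tree is S W (7); add S.
Step 2: cheapest edge leaving the tree is P S (1); add P.
Step 3: cheapest edge leaving the tree is S U (2); add U.
Step 4: cheapest edge leaving the tree is T U (6); add T.
Step 5: cheapest edge leaving the tree is Q W (9); add Q.
Step 6: cheapest edge leaving the tree is Q R (8); add R.
Step 7: cheapest edge leaving the tree is Q X (10); add X.
The 3rd edge added is S U.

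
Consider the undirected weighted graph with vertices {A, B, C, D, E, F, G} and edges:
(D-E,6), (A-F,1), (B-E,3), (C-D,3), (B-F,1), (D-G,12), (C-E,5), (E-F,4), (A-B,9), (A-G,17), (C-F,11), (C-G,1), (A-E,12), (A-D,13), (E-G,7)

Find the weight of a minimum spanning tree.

14

Prim, starting at A.
Step 1: cheapest edge leaving the tree is A-F (1); add F.
Step 2: cheapest edge leaving the tree is B-F (1); add B.
Step 3: cheapest edge leaving the tree is B-E (3); add E.
Step 4: cheapest edge leaving the tree is C-E (5); add C.
Step 5: cheapest edge leaving the tree is C-G (1); add G.
Step 6: cheapest edge leaving the tree is C-D (3); add D.
MST edges: A-F, B-F, B-E, C-E, C-G, C-D; total weight 1+1+3+5+1+3 = 14.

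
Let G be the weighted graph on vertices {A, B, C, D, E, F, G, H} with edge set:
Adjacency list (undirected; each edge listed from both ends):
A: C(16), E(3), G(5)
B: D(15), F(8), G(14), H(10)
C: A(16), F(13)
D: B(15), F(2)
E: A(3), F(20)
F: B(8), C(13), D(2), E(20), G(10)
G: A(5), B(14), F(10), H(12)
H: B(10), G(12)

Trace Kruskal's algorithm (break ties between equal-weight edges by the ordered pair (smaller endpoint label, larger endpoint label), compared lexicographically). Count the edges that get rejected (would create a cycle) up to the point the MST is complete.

Sort edges by weight, then run Kruskal:
D–F (2): add — endpoints in different components.
A–E (3): add — endpoints in different components.
A–G (5): add — endpoints in different components.
B–F (8): add — endpoints in different components.
B–H (10): add — endpoints in different components.
F–G (10): add — endpoints in different components.
G–H (12): skip — G and H already connected.
C–F (13): add — endpoints in different components.
Edges rejected before the tree was complete: 1.

1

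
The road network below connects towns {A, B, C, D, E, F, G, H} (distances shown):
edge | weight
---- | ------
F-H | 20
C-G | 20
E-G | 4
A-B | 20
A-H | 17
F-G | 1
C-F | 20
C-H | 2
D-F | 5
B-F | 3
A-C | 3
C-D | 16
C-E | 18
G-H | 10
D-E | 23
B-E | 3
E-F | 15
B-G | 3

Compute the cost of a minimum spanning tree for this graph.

27

Kruskal: consider edges lightest-first.
F-G (1): add — endpoints in different components.
C-H (2): add — endpoints in different components.
A-C (3): add — endpoints in different components.
B-E (3): add — endpoints in different components.
B-F (3): add — endpoints in different components.
B-G (3): skip — B and G already connected.
E-G (4): skip — E and G already connected.
D-F (5): add — endpoints in different components.
G-H (10): add — endpoints in different components.
MST edges: F-G, C-H, A-C, B-E, B-F, D-F, G-H; total weight 1+2+3+3+3+5+10 = 27.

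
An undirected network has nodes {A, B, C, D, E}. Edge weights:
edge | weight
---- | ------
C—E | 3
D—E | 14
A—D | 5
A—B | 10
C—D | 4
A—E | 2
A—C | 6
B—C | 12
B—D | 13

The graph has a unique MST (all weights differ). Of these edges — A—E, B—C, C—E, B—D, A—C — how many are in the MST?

Kruskal's algorithm — process edges by increasing weight (ties by edge label):
A—E (2): add — endpoints in different components.
C—E (3): add — endpoints in different components.
C—D (4): add — endpoints in different components.
A—D (5): skip — A and D already connected.
A—C (6): skip — A and C already connected.
A—B (10): add — endpoints in different components.
MST edge set: {A—E, C—E, C—D, A—B}.
Of the listed edges, {A—E, C—E} are in the MST → 2.

2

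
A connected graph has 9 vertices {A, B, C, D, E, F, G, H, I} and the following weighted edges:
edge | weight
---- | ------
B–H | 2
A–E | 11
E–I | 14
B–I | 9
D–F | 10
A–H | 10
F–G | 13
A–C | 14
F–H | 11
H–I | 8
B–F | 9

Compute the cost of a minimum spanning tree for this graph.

77

Kruskal: consider edges lightest-first.
B–H (2): add — endpoints in different components.
H–I (8): add — endpoints in different components.
B–F (9): add — endpoints in different components.
B–I (9): skip — B and I already connected.
A–H (10): add — endpoints in different components.
D–F (10): add — endpoints in different components.
A–E (11): add — endpoints in different components.
F–H (11): skip — F and H already connected.
F–G (13): add — endpoints in different components.
A–C (14): add — endpoints in different components.
MST edges: B–H, H–I, B–F, A–H, D–F, A–E, F–G, A–C; total weight 2+8+9+10+10+11+13+14 = 77.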